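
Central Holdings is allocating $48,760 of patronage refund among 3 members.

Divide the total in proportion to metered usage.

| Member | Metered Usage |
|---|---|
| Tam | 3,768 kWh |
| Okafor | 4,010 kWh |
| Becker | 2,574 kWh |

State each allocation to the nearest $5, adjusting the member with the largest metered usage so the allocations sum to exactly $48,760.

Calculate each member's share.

Tam: $17,750; Okafor: $18,885; Becker: $12,125

Metered usage total: 10,352.
Pro-rata amounts: Tam 3,768/10,352 × $48,760 = 17,748.04; Okafor 4,010/10,352 × $48,760 = 18,887.91; Becker 2,574/10,352 × $48,760 = 12,124.06.
Rounded to nearest $5: Tam $17,750; Okafor $18,890; Becker $12,125. Sum = $48,765.
Difference $48,760 − $48,765 = −$5 applied to largest metered usage (Okafor): Okafor becomes $18,885.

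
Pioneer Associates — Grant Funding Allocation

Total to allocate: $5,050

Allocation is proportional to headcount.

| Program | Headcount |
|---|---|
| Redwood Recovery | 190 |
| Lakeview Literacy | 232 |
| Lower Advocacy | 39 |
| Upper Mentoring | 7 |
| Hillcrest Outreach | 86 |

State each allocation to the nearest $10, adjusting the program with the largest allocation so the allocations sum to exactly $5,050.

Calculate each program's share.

Redwood Recovery: $1,730 | Lakeview Literacy: $2,120 | Lower Advocacy: $360 | Upper Mentoring: $60 | Hillcrest Outreach: $780

Total headcount = 554.
Pro-rata amounts: Redwood Recovery 190/554 × $5,050 = 1,731.95; Lakeview Literacy 232/554 × $5,050 = 2,114.80; Lower Advocacy 39/554 × $5,050 = 355.51; Upper Mentoring 7/554 × $5,050 = 63.81; Hillcrest Outreach 86/554 × $5,050 = 783.94.
After rounding ($10): Redwood Recovery $1,730; Lakeview Literacy $2,110; Lower Advocacy $360; Upper Mentoring $60; Hillcrest Outreach $780. Sum = $5,040.
Difference $5,050 − $5,040 = +$10 applied to largest allocation (Lakeview Literacy): Lakeview Literacy becomes $2,120.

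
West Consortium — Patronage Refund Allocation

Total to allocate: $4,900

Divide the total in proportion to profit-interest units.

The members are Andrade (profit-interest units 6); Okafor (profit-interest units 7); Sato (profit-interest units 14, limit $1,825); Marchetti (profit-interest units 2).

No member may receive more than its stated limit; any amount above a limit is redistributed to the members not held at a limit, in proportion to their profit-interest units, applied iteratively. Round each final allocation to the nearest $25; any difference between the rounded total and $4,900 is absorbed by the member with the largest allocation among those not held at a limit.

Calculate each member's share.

Andrade: $1,225 | Okafor: $1,450 | Sato: $1,825 | Marchetti: $400

Total profit-interest units = 29.
Pro-rata shares before constraints: Andrade 1,013.79; Okafor 1,182.76; Sato 2,365.52; Marchetti 337.93.
Capped: Sato ($1,825); balance $3,075 reallocated over remaining profit-interest units 15.
Shares after redistribution: Andrade 1,230.00 → $1,225; Okafor 1,435.00 → $1,425; Marchetti 410.00 → $400.
Rounding difference +$25 applied to Okafor → $1,450.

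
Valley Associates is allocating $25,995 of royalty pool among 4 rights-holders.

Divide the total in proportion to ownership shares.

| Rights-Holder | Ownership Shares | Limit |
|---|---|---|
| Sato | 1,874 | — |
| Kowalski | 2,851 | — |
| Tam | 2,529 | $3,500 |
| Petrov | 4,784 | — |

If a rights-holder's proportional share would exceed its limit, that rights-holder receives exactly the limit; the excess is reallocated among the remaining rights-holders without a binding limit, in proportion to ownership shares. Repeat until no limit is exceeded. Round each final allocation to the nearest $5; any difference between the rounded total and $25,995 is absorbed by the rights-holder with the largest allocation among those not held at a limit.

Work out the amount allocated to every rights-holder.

Ownership shares total: 12,038.
Pro-rata shares before constraints: Sato 4,046.74; Kowalski 6,156.48; Tam 5,461.15; Petrov 10,330.63.
Held at cap: Tam ($3,500); residual $22,495 reallocated over remaining ownership shares 9,509.
Redistributed shares: Sato 4,433.23 → $4,435; Kowalski 6,744.48 → $6,745; Petrov 11,317.29 → $11,315.

Sato: $4,435 | Kowalski: $6,745 | Tam: $3,500 | Petrov: $11,315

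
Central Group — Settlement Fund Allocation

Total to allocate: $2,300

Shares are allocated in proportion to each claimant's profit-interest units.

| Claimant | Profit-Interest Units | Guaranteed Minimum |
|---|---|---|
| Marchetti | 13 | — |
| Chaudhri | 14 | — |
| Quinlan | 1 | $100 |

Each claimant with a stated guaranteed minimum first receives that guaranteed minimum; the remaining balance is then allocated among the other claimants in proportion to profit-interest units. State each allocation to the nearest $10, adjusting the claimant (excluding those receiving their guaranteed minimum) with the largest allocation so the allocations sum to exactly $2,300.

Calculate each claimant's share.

Marchetti: $1,060 · Chaudhri: $1,140 · Quinlan: $100

Minimums first: Quinlan $100. Residual $2,200.
Residual split over remaining profit-interest units 27: Marchetti 1,059.26 → $1,060; Chaudhri 1,140.74 → $1,140.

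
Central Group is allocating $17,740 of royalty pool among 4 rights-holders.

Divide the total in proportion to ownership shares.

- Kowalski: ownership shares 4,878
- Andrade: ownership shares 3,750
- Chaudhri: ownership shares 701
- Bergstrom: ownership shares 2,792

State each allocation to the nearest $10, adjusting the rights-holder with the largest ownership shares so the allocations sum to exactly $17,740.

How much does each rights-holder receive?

Ownership shares total: 4,878 + 3,750 + 701 + 2,792 = 12,121.
Pro-rata amounts: Kowalski 7,139.32; Andrade 5,488.41; Chaudhri 1,025.97; Bergstrom 4,086.30.
At nearest $10: Kowalski $7,140; Andrade $5,490; Chaudhri $1,030; Bergstrom $4,090. Sum = $17,750.
Difference $17,740 − $17,750 = −$10 applied to largest ownership shares (Kowalski): Kowalski becomes $7,130.

Kowalski: $7,130 | Andrade: $5,490 | Chaudhri: $1,030 | Bergstrom: $4,090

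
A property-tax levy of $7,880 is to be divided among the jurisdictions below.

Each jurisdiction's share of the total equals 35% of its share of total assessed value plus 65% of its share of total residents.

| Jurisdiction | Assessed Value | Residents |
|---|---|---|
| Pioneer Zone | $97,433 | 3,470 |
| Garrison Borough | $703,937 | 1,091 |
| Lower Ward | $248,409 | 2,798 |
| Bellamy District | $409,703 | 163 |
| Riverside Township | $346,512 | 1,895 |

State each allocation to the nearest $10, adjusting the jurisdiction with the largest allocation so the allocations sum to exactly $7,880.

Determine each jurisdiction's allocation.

Assessed value total 1,805,994; residents total 9,417.
Combined weights (35% assessed value + 65% residents): Pioneer Zone 0.2584; Garrison Borough 0.2117; Lower Ward 0.2413; Bellamy District 0.0907; Riverside Township 0.1980.
Unrounded shares: Pioneer Zone 2,036.16; Garrison Borough 1,668.41; Lower Ward 1,901.21; Bellamy District 714.33; Riverside Township 1,559.88.
At nearest $10: Pioneer Zone $2,040; Garrison Borough $1,670; Lower Ward $1,900; Bellamy District $710; Riverside Township $1,560. Sum = $7,880.
Sum already equals the total — no adjustment.

Pioneer Zone: $2,040 | Garrison Borough: $1,670 | Lower Ward: $1,900 | Bellamy District: $710 | Riverside Township: $1,560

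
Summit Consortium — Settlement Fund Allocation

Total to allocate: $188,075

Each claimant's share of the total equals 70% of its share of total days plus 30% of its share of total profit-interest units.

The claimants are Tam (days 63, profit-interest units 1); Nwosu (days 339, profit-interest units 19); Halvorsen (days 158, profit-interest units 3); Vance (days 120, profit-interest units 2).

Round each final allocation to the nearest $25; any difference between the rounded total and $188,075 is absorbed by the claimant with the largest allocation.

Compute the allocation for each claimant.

Tam: $14,450; Nwosu: $108,525; Halvorsen: $37,350; Vance: $27,750

Totals — days 680, profit-interest units 25.
Blended shares (70% days + 30% profit-interest units): Tam 0.0769; Nwosu 0.5770; Halvorsen 0.1986; Vance 0.1475.
Pro-rata amounts: Tam 14,454.12; Nwosu 108,513.74; Halvorsen 37,360.55; Vance 27,746.59.
After rounding ($25): Tam $14,450; Nwosu $108,525; Halvorsen $37,350; Vance $27,750. Sum = $188,075.
Sum already equals the total — no adjustment.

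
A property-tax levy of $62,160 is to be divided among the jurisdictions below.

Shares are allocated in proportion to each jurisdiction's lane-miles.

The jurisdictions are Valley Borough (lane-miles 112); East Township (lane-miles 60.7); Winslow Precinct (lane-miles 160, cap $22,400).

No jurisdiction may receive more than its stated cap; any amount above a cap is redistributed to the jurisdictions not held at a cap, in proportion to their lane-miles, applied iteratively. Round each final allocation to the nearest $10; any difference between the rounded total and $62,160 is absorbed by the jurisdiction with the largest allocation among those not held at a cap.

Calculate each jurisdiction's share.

Sum of lane-miles: 332.7.
Proportional shares (ignoring caps): Valley Borough 20,925.52; East Township 11,340.88; Winslow Precinct 29,893.60.
Held at cap: Winslow Precinct ($22,400); balance $39,760 reallocated over remaining lane-miles 172.7.
Remaining shares: Valley Borough 25,785.29 → $25,790; East Township 13,974.71 → $13,970.

Valley Borough: $25,790; East Township: $13,970; Winslow Precinct: $22,400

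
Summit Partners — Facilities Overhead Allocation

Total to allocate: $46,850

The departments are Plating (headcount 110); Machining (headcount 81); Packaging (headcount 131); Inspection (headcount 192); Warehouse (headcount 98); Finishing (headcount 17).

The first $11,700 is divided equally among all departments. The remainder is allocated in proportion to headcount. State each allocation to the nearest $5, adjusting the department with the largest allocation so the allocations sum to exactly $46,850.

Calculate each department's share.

Equal tier: $11,700 ÷ 6 = $1,950 apiece.
Remainder $35,150 by headcount (total 629): Plating 6,147.06 → $6,145; Machining 4,526.47 → $4,525; Packaging 7,320.59 → $7,320; Inspection 10,729.41 → $10,730; Warehouse 5,476.47 → $5,475; Finishing 950.00 → $950.
Rounding difference +$5 on remainder applied to Inspection.
Totals: Plating $1,950 + $6,145 = $8,095; Machining $1,950 + $4,525 = $6,475; Packaging $1,950 + $7,320 = $9,270; Inspection $1,950 + $10,735 = $12,685; Warehouse $1,950 + $5,475 = $7,425; Finishing $1,950 + $950 = $2,900.

Plating: $8,095; Machining: $6,475; Packaging: $9,270; Inspection: $12,685; Warehouse: $7,425; Finishing: $2,900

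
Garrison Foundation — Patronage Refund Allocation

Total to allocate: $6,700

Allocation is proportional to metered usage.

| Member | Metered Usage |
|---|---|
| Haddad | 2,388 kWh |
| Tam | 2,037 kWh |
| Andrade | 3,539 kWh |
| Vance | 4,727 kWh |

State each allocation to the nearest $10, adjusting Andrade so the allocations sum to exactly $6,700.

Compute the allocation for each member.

Total metered usage = 12,691.
Unrounded shares: Haddad 2,388/12,691 × $6,700 = 1,260.70; Tam 2,037/12,691 × $6,700 = 1,075.40; Andrade 3,539/12,691 × $6,700 = 1,868.36; Vance 4,727/12,691 × $6,700 = 2,495.54.
After rounding ($10): Haddad $1,260; Tam $1,080; Andrade $1,870; Vance $2,500. Sum = $6,710.
Difference $6,700 − $6,710 = −$10 applied to Andrade: Andrade becomes $1,860.

Haddad: $1,260 | Tam: $1,080 | Andrade: $1,860 | Vance: $2,500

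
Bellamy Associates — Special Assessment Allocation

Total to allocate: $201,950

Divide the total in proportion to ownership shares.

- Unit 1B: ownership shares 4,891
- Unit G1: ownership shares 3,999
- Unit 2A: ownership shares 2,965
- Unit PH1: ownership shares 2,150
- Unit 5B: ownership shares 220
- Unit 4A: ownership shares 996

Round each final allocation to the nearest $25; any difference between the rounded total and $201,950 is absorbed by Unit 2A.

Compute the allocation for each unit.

Sum of ownership shares: 15,221.
Proportional shares: Unit 1B 4,891/15,221 × $201,950 = 64,893.07; Unit G1 3,999/15,221 × $201,950 = 53,058.15; Unit 2A 2,965/15,221 × $201,950 = 39,339.19; Unit PH1 2,150/15,221 × $201,950 = 28,525.89; Unit 5B 220/15,221 × $201,950 = 2,918.93; Unit 4A 996/15,221 × $201,950 = 13,214.78.
Rounded to nearest $25: Unit 1B $64,900; Unit G1 $53,050; Unit 2A $39,350; Unit PH1 $28,525; Unit 5B $2,925; Unit 4A $13,225. Sum = $201,975.
Difference $201,950 − $201,975 = −$25 applied to Unit 2A: Unit 2A becomes $39,325.

Unit 1B: $64,900 · Unit G1: $53,050 · Unit 2A: $39,325 · Unit PH1: $28,525 · Unit 5B: $2,925 · Unit 4A: $13,225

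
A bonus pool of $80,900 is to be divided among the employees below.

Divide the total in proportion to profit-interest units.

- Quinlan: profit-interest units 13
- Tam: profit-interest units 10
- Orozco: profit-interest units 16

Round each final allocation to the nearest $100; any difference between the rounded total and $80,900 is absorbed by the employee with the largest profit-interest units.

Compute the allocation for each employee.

Sum of profit-interest units: 13 + 10 + 16 = 39.
Proportional shares: Quinlan 26,966.67; Tam 20,743.59; Orozco 33,189.74.
At nearest $100: Quinlan $27,000; Tam $20,700; Orozco $33,200. Sum = $80,900.
Rounded total matches; no reconciliation needed.

Quinlan: $27,000 · Tam: $20,700 · Orozco: $33,200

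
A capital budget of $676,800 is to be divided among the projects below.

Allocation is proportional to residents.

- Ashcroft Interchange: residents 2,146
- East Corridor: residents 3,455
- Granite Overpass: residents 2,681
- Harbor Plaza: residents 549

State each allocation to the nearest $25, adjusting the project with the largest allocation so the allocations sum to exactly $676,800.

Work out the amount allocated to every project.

Combined residents = 8,831.
Pro-rata amounts: Ashcroft Interchange 2,146/8,831 × $676,800 = 164,467.53; East Corridor 3,455/8,831 × $676,800 = 264,788.13; Granite Overpass 2,681/8,831 × $676,800 = 205,469.46; Harbor Plaza 549/8,831 × $676,800 = 42,074.87.
At nearest $25: Ashcroft Interchange $164,475; East Corridor $264,800; Granite Overpass $205,475; Harbor Plaza $42,075. Sum = $676,825.
Difference $676,800 − $676,825 = −$25 applied to largest allocation (East Corridor): East Corridor becomes $264,775.

Ashcroft Interchange: $164,475 | East Corridor: $264,775 | Granite Overpass: $205,475 | Harbor Plaza: $42,075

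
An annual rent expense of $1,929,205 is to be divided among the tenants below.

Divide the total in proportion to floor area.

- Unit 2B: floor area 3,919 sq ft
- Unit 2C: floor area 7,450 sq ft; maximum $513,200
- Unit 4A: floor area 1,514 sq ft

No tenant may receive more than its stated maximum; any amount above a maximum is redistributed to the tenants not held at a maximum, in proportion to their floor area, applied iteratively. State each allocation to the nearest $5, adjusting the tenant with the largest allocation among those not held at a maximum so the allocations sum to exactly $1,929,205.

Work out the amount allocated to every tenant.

Unit 2B: $1,021,410; Unit 2C: $513,200; Unit 4A: $394,595

Floor area total: 12,883.
Proportional shares (ignoring caps): Unit 2B 586,862.87; Unit 2C 1,115,623.48; Unit 4A 226,718.65.
Cap binds for Unit 2C ($513,200); residual $1,416,005 reallocated over remaining floor area 5,433.
Shares after redistribution: Unit 2B 1,021,410.56 → $1,021,410; Unit 4A 394,594.44 → $394,595.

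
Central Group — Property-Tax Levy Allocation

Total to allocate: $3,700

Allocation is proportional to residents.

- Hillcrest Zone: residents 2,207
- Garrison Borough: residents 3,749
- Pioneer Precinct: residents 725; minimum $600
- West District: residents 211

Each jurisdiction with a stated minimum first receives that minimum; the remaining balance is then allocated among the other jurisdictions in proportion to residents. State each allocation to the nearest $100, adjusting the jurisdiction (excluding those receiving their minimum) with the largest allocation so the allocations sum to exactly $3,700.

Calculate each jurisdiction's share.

Fund the minimums — Pioneer Precinct $600. Remaining pool $3,100.
Remaining pool split over remaining residents 6,167: Hillcrest Zone 1,109.40 → $1,100; Garrison Borough 1,884.53 → $1,900; West District 106.06 → $100.

Hillcrest Zone: $1,100; Garrison Borough: $1,900; Pioneer Precinct: $600; West District: $100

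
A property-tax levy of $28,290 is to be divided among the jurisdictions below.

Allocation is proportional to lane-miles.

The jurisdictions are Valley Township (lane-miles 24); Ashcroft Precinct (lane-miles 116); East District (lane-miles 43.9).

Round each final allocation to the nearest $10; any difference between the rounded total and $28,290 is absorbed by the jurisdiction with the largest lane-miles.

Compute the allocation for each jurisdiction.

Valley Township: $3,690; Ashcroft Precinct: $17,850; East District: $6,750

Lane-miles total: 183.9.
Raw shares: Valley Township 24/183.9 × $28,290 = 3,692.01; Ashcroft Precinct 116/183.9 × $28,290 = 17,844.70; East District 43.9/183.9 × $28,290 = 6,753.30.
Rounded to nearest $10: Valley Township $3,690; Ashcroft Precinct $17,840; East District $6,750. Sum = $28,280.
Difference $28,290 − $28,280 = +$10 applied to largest lane-miles (Ashcroft Precinct): Ashcroft Precinct becomes $17,850.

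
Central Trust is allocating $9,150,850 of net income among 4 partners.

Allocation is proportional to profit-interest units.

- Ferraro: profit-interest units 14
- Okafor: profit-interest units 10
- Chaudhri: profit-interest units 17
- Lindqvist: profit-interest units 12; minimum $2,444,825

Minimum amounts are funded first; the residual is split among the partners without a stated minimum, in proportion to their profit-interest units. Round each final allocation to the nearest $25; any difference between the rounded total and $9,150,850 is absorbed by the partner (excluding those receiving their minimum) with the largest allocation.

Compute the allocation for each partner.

Minimums first: Lindqvist $2,444,825. Remaining pool $6,706,025.
Remaining pool split over remaining profit-interest units 41: Ferraro 2,289,862.20 → $2,289,850; Okafor 1,635,615.85 → $1,635,625; Chaudhri 2,780,546.95 → $2,780,550.

Ferraro: $2,289,850; Okafor: $1,635,625; Chaudhri: $2,780,550; Lindqvist: $2,444,825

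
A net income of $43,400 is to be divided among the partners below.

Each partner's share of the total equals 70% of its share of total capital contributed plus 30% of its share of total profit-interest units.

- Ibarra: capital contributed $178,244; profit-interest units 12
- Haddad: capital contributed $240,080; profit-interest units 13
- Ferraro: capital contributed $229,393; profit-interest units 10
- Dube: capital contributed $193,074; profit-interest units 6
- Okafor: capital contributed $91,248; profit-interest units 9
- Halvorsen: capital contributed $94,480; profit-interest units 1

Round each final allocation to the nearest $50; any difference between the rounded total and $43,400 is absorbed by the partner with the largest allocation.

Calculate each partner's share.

Ibarra: $8,350; Haddad: $10,400; Ferraro: $9,350; Dube: $7,250; Okafor: $5,000; Halvorsen: $3,050

Totals — capital contributed 1,026,519, profit-interest units 51.
Blended shares (70% capital contributed + 30% profit-interest units): Ibarra 0.1921; Haddad 0.2402; Ferraro 0.2153; Dube 0.1670; Okafor 0.1152; Halvorsen 0.0703.
Pro-rata amounts: Ibarra 8,338.69; Haddad 10,424.03; Ferraro 9,341.87; Dube 7,245.82; Okafor 4,998.15; Halvorsen 3,051.45.
Rounded to nearest $50: Ibarra $8,350; Haddad $10,400; Ferraro $9,350; Dube $7,250; Okafor $5,000; Halvorsen $3,050. Sum = $43,400.
Sum already equals the total — no adjustment.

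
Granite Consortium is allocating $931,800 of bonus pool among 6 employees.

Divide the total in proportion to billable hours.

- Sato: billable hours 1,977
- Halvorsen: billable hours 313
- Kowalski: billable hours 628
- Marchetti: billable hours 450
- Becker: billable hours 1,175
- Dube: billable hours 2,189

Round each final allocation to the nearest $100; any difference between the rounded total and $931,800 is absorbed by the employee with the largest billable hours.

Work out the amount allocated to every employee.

Sato: $273,600 | Halvorsen: $43,300 | Kowalski: $86,900 | Marchetti: $62,300 | Becker: $162,600 | Dube: $303,100

Billable hours total: 1,977 + 313 + 628 + 450 + 1,175 + 2,189 = 6,732.
Raw shares: Sato 273,643.58; Halvorsen 43,323.44; Kowalski 86,923.71; Marchetti 62,286.10; Becker 162,635.92; Dube 302,987.25.
At nearest $100: Sato $273,600; Halvorsen $43,300; Kowalski $86,900; Marchetti $62,300; Becker $162,600; Dube $303,000. Sum = $931,700.
Difference $931,800 − $931,700 = +$100 applied to largest billable hours (Dube): Dube becomes $303,100.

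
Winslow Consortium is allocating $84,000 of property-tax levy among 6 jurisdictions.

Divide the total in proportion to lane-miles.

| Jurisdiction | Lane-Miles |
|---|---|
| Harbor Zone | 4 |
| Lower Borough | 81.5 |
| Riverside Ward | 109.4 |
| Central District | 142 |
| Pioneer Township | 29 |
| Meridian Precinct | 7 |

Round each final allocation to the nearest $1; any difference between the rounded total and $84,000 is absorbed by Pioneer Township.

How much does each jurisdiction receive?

Harbor Zone: $901 · Lower Borough: $18,359 · Riverside Ward: $24,644 · Central District: $31,987 · Pioneer Township: $6,532 · Meridian Precinct: $1,577

Lane-miles total: 372.9.
Unrounded shares: Harbor Zone 4/372.9 × $84,000 = 901.05; Lower Borough 81.5/372.9 × $84,000 = 18,358.81; Riverside Ward 109.4/372.9 × $84,000 = 24,643.60; Central District 142/372.9 × $84,000 = 31,987.13; Pioneer Township 29/372.9 × $84,000 = 6,532.58; Meridian Precinct 7/372.9 × $84,000 = 1,576.83.
Rounded to nearest $1: Harbor Zone $901; Lower Borough $18,359; Riverside Ward $24,644; Central District $31,987; Pioneer Township $6,533; Meridian Precinct $1,577. Sum = $84,001.
Difference $84,000 − $84,001 = −$1 applied to Pioneer Township: Pioneer Township becomes $6,532.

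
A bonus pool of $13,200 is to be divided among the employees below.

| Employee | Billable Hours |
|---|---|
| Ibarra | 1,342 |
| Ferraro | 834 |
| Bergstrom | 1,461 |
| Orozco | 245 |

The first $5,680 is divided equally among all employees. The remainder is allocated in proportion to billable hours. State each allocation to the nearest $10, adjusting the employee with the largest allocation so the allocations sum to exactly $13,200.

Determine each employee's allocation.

Equal tier: $5,680 ÷ 4 = $1,420 apiece.
Remainder $7,520 by billable hours (total 3,882): Ibarra 2,599.65 → $2,600; Ferraro 1,615.58 → $1,620; Bergstrom 2,830.17 → $2,830; Orozco 474.60 → $470.
Totals: Ibarra $1,420 + $2,600 = $4,020; Ferraro $1,420 + $1,620 = $3,040; Bergstrom $1,420 + $2,830 = $4,250; Orozco $1,420 + $470 = $1,890.

Ibarra: $4,020; Ferraro: $3,040; Bergstrom: $4,250; Orozco: $1,890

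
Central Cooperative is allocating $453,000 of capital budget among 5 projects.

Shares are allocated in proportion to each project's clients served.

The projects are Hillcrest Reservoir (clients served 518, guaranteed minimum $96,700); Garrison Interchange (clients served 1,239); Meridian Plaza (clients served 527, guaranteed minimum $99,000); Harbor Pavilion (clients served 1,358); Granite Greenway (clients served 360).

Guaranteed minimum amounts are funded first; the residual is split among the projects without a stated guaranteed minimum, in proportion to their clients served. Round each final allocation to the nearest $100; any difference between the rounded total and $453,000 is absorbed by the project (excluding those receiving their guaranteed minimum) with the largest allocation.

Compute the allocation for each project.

Hillcrest Reservoir: $96,700; Garrison Interchange: $107,800; Meridian Plaza: $99,000; Harbor Pavilion: $118,200; Granite Greenway: $31,300

Minimums first: Hillcrest Reservoir $96,700; Meridian Plaza $99,000. Residual $257,300.
Residual split over remaining clients served 2,957: Garrison Interchange 107,810.18 → $107,800; Harbor Pavilion 118,164.83 → $118,200; Granite Greenway 31,324.99 → $31,300.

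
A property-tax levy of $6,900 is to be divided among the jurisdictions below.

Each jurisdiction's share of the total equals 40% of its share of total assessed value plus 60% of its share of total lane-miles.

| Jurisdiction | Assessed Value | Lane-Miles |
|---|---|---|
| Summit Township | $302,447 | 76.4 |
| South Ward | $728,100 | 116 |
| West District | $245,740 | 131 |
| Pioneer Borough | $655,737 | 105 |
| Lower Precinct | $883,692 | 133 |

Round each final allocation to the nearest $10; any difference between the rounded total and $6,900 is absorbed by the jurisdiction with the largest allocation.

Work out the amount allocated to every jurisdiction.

Assessed value total 2,815,716; lane-miles total 561.4.
Composite weights (40% assessed value + 60% lane-miles): Summit Township 0.1246; South Ward 0.2274; West District 0.1749; Pioneer Borough 0.2054; Lower Precinct 0.2677.
Proportional shares: Summit Township 859.87; South Ward 1,569.13; West District 1,206.93; Pioneer Borough 1,417.08; Lower Precinct 1,847.00.
After rounding ($10): Summit Township $860; South Ward $1,570; West District $1,210; Pioneer Borough $1,420; Lower Precinct $1,850. Sum = $6,910.
Difference $6,900 − $6,910 = −$10 applied to largest allocation (Lower Precinct): Lower Precinct becomes $1,840.

Summit Township: $860 · South Ward: $1,570 · West District: $1,210 · Pioneer Borough: $1,420 · Lower Precinct: $1,840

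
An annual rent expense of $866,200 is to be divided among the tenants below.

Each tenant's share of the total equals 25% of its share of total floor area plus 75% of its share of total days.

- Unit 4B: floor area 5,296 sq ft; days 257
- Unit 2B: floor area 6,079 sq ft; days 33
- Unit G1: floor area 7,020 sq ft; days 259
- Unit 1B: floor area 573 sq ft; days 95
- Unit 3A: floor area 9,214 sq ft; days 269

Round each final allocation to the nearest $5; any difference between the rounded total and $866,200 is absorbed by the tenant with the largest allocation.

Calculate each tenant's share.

Totals — floor area 28,182, days 913.
Combined weights (25% floor area + 75% days): Unit 4B 0.2581; Unit 2B 0.0810; Unit G1 0.2750; Unit 1B 0.0831; Unit 3A 0.3027.
Proportional shares: Unit 4B 223,564.09; Unit 2B 70,192.26; Unit G1 238,234.38; Unit 1B 72,000.68; Unit 3A 262,208.60.
Rounded to nearest $5: Unit 4B $223,565; Unit 2B $70,190; Unit G1 $238,235; Unit 1B $72,000; Unit 3A $262,210. Sum = $866,200.
Sum already equals the total — no adjustment.

Unit 4B: $223,565; Unit 2B: $70,190; Unit G1: $238,235; Unit 1B: $72,000; Unit 3A: $262,210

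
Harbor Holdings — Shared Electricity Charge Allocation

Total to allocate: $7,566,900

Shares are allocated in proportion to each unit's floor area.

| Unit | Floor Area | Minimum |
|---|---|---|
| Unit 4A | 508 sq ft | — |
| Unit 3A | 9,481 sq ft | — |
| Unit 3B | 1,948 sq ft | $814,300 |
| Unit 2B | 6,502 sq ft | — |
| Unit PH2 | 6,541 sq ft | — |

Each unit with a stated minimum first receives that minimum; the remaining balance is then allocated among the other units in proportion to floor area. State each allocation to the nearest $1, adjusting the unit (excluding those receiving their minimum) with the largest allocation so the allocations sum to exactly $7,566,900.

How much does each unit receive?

Unit 4A: $148,937 · Unit 3A: $2,779,672 · Unit 3B: $814,300 · Unit 2B: $1,906,278 · Unit PH2: $1,917,713

Fund the minimums — Unit 3B $814,300. Residual $6,752,600.
Residual split over remaining floor area 23,032: Unit 4A 148,937.17 → $148,937; Unit 3A 2,779,671.79 → $2,779,672; Unit 2B 1,906,278.45 → $1,906,278; Unit PH2 1,917,712.60 → $1,917,713.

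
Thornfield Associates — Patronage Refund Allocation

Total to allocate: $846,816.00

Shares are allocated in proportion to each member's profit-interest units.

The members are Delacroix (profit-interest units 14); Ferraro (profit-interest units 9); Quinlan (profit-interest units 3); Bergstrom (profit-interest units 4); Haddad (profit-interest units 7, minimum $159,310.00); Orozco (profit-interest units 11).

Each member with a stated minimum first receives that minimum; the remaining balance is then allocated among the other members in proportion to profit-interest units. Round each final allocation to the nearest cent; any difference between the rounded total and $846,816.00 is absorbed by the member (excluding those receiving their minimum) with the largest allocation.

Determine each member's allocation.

Fund the minimums — Haddad $159,310.00. Residual $687,506.00.
Residual split over remaining profit-interest units 41: Delacroix 234,758.1463 → $234,758.15; Ferraro 150,915.9512 → $150,915.95; Quinlan 50,305.3171 → $50,305.32; Bergstrom 67,073.7561 → $67,073.76; Orozco 184,452.8293 → $184,452.83.
Rounding difference −$0.01 applied to Delacroix → $234,758.14.

Delacroix: $234,758.14 | Ferraro: $150,915.95 | Quinlan: $50,305.32 | Bergstrom: $67,073.76 | Haddad: $159,310.00 | Orozco: $184,452.83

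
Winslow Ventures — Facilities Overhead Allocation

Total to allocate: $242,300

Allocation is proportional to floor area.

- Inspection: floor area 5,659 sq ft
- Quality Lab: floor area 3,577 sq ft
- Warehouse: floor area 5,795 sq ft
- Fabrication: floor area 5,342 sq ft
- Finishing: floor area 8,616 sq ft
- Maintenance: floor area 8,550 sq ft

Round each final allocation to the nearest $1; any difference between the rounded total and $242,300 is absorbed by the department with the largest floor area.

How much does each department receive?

Combined floor area = 37,539.
Pro-rata amounts: Inspection 5,659/37,539 × $242,300 = 36,526.70; Quality Lab 3,577/37,539 × $242,300 = 23,088.18; Warehouse 5,795/37,539 × $242,300 = 37,404.53; Fabrication 5,342/37,539 × $242,300 = 34,480.58; Finishing 8,616/37,539 × $242,300 = 55,613.01; Maintenance 8,550/37,539 × $242,300 = 55,187.01.
At nearest $1: Inspection $36,527; Quality Lab $23,088; Warehouse $37,405; Fabrication $34,481; Finishing $55,613; Maintenance $55,187. Sum = $242,301.
Difference $242,300 − $242,301 = −$1 applied to largest floor area (Finishing): Finishing becomes $55,612.

Inspection: $36,527 · Quality Lab: $23,088 · Warehouse: $37,405 · Fabrication: $34,481 · Finishing: $55,612 · Maintenance: $55,187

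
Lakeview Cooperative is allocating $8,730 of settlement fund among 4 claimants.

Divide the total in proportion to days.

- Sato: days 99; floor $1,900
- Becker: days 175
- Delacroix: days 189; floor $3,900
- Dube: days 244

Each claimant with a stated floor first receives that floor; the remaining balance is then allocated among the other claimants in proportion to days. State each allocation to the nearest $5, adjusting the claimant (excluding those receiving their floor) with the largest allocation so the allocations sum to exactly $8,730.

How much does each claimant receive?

Minimums first: Sato $1,900; Delacroix $3,900. Balance $2,930.
Balance split over remaining days 419: Becker 1,223.75 → $1,225; Dube 1,706.25 → $1,705.

Sato: $1,900 · Becker: $1,225 · Delacroix: $3,900 · Dube: $1,705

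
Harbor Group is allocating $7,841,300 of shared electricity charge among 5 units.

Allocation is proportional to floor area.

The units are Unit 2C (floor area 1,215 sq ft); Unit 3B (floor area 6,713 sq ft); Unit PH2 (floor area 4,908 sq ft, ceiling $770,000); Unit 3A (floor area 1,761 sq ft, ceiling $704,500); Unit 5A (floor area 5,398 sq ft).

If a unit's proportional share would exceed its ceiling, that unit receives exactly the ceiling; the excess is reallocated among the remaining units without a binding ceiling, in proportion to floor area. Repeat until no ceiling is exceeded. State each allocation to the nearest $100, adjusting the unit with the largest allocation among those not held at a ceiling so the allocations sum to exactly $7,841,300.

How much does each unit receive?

Total floor area = 19,995.
Proportional shares (ignoring caps): Unit 2C 476,478.09; Unit 3B 2,632,590.49; Unit PH2 1,924,736.20; Unit 3A 690,599.11; Unit 5A 2,116,896.09.
Cap binds for Unit PH2 ($770,000); residual $7,071,300 reallocated over remaining floor area 15,087.
Cap binds for Unit 3A ($704,500); residual $6,366,800 reallocated over remaining floor area 13,326.
Shares after redistribution: Unit 2C 580,493.92 → $580,500; Unit 3B 3,207,288.64 → $3,207,300; Unit 5A 2,579,017.44 → $2,579,000.

Unit 2C: $580,500 · Unit 3B: $3,207,300 · Unit PH2: $770,000 · Unit 3A: $704,500 · Unit 5A: $2,579,000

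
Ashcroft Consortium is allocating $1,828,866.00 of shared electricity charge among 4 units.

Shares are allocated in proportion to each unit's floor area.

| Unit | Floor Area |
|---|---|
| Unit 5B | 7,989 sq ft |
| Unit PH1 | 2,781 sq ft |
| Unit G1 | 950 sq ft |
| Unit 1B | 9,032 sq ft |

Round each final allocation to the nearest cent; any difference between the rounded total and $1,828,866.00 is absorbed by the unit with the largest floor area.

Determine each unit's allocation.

Sum of floor area: 7,989 + 2,781 + 950 + 9,032 = 20,752.
Proportional shares: Unit 5B 704,067.5826; Unit PH1 245,088.4901; Unit G1 83,723.1448; Unit 1B 795,986.7826.
Rounded to nearest cent: Unit 5B $704,067.58; Unit PH1 $245,088.49; Unit G1 $83,723.14; Unit 1B $795,986.78. Sum = $1,828,865.99.
Difference $1,828,866.00 − $1,828,865.99 = +$0.01 applied to largest floor area (Unit 1B): Unit 1B becomes $795,986.79.

Unit 5B: $704,067.58 | Unit PH1: $245,088.49 | Unit G1: $83,723.14 | Unit 1B: $795,986.79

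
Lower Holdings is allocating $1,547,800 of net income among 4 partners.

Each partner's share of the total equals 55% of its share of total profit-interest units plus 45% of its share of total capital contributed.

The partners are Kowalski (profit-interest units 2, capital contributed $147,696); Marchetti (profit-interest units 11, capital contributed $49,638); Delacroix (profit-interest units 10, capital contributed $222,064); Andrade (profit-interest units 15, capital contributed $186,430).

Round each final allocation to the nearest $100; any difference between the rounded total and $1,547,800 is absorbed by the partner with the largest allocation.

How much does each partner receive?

Profit-interest units total 38; capital contributed total 605,828.
Combined weights (55% profit-interest units + 45% capital contributed): Kowalski 0.1387; Marchetti 0.1961; Delacroix 0.3097; Andrade 0.3556.
Pro-rata amounts: Kowalski 214,608.28; Marchetti 303,494.00; Delacroix 479,326.83; Andrade 550,370.88.
Rounded to nearest $100: Kowalski $214,600; Marchetti $303,500; Delacroix $479,300; Andrade $550,400. Sum = $1,547,800.
Rounded total matches; no reconciliation needed.

Kowalski: $214,600; Marchetti: $303,500; Delacroix: $479,300; Andrade: $550,400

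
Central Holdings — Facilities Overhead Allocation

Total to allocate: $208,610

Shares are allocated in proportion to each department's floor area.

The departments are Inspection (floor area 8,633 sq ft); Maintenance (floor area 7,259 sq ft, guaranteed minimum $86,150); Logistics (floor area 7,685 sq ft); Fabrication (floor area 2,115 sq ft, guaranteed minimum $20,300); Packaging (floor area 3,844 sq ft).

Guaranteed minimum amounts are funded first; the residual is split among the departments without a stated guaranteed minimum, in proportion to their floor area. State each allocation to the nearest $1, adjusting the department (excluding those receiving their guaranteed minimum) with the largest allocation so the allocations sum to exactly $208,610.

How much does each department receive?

Fund the minimums — Maintenance $86,150; Fabrication $20,300. Remaining pool $102,160.
Remaining pool split over remaining floor area 20,162: Inspection 43,743.05 → $43,743; Logistics 38,939.57 → $38,940; Packaging 19,477.39 → $19,477.

Inspection: $43,743 | Maintenance: $86,150 | Logistics: $38,940 | Fabrication: $20,300 | Packaging: $19,477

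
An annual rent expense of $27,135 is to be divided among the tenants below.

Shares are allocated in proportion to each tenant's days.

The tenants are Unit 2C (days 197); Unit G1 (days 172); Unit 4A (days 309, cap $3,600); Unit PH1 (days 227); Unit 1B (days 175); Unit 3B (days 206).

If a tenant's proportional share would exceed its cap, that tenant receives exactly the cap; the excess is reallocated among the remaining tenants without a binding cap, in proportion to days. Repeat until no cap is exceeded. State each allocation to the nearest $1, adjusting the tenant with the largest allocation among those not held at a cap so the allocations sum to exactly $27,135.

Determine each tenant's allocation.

Combined days = 1,286.
Unconstrained shares: Unit 2C 4,156.76; Unit G1 3,629.25; Unit 4A 6,520.00; Unit PH1 4,789.77; Unit 1B 3,692.55; Unit 3B 4,346.66.
Capped: Unit 4A ($3,600); residual $23,535 reallocated over remaining days 977.
Remaining shares: Unit 2C 4,745.54 → $4,746; Unit G1 4,143.32 → $4,143; Unit PH1 5,468.21 → $5,468; Unit 1B 4,215.58 → $4,216; Unit 3B 4,962.34 → $4,962.

Unit 2C: $4,746 | Unit G1: $4,143 | Unit 4A: $3,600 | Unit PH1: $5,468 | Unit 1B: $4,216 | Unit 3B: $4,962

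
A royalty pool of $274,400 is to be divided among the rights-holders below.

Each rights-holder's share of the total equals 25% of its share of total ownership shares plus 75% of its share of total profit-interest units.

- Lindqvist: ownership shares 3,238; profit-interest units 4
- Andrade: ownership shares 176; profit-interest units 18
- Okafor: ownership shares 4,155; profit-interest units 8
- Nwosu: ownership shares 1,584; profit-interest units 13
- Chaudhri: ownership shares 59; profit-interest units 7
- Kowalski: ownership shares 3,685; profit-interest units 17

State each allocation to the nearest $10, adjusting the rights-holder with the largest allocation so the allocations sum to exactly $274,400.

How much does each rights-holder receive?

Totals — ownership shares 12,897, profit-interest units 67.
Combined weights (25% ownership shares + 75% profit-interest units): Lindqvist 0.1075; Andrade 0.2049; Okafor 0.1701; Nwosu 0.1762; Chaudhri 0.0795; Kowalski 0.2617.
Raw shares: Lindqvist 29,509.70; Andrade 56,225.71; Okafor 46,673.86; Nwosu 48,356.74; Chaudhri 21,815.32; Kowalski 71,818.67.
At nearest $10: Lindqvist $29,510; Andrade $56,230; Okafor $46,670; Nwosu $48,360; Chaudhri $21,820; Kowalski $71,820. Sum = $274,410.
Difference $274,400 − $274,410 = −$10 applied to largest allocation (Kowalski): Kowalski becomes $71,810.

Lindqvist: $29,510 | Andrade: $56,230 | Okafor: $46,670 | Nwosu: $48,360 | Chaudhri: $21,820 | Kowalski: $71,810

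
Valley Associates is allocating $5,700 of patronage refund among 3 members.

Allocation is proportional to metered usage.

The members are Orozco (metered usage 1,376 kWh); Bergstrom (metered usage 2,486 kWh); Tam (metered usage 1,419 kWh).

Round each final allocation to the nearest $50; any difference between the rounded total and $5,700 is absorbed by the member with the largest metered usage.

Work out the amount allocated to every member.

Orozco: $1,500 · Bergstrom: $2,650 · Tam: $1,550

Combined metered usage = 5,281.
Proportional shares: Orozco 1,376/5,281 × $5,700 = 1,485.17; Bergstrom 2,486/5,281 × $5,700 = 2,683.24; Tam 1,419/5,281 × $5,700 = 1,531.58.
Rounded to nearest $50: Orozco $1,500; Bergstrom $2,700; Tam $1,550. Sum = $5,750.
Difference $5,700 − $5,750 = −$50 applied to largest metered usage (Bergstrom): Bergstrom becomes $2,650.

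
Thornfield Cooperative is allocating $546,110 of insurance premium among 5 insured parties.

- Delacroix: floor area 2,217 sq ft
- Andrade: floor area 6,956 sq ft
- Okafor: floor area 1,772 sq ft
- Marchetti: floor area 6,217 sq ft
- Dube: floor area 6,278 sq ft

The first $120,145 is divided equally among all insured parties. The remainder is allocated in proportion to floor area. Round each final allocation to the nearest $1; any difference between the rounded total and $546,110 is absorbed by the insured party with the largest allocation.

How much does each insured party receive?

Delacroix: $64,318 | Andrade: $150,437 | Okafor: $56,231 | Marchetti: $137,008 | Dube: $138,116

$120,145 shared equally gives $24,029 per insured party.
Remainder $425,965 by floor area (total 23,440): Delacroix 40,288.58 → $40,289; Andrade 126,408.38 → $126,408; Okafor 32,201.79 → $32,202; Marchetti 112,978.86 → $112,979; Dube 114,087.38 → $114,087.
Totals: Delacroix $24,029 + $40,289 = $64,318; Andrade $24,029 + $126,408 = $150,437; Okafor $24,029 + $32,202 = $56,231; Marchetti $24,029 + $112,979 = $137,008; Dube $24,029 + $114,087 = $138,116.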